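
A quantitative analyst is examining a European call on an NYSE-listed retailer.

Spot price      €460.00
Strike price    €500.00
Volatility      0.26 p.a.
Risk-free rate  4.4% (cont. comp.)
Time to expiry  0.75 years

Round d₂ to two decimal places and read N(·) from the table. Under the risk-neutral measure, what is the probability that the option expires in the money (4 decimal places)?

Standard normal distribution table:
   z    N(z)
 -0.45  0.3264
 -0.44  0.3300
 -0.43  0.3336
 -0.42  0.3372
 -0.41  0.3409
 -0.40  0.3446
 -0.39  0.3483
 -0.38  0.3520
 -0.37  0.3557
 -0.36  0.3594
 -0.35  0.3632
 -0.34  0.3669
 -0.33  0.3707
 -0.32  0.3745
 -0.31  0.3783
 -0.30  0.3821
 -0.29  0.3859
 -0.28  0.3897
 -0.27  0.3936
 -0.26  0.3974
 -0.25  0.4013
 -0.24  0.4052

0.3669

σ√T = 0.26 × 0.8660 = 0.2252
d₁ = [ln(460/500) + (0.044 + 0.26²/2)·0.75] / 0.2252 = [-0.0834 + 0.0584] / 0.2252 = -0.1112 ⇒ -0.11
d₂ = d₁ − σ√T = -0.1112 − 0.2252 = -0.3363 ⇒ -0.34
Pr(exercise) under Q = N(d₂) = 0.3669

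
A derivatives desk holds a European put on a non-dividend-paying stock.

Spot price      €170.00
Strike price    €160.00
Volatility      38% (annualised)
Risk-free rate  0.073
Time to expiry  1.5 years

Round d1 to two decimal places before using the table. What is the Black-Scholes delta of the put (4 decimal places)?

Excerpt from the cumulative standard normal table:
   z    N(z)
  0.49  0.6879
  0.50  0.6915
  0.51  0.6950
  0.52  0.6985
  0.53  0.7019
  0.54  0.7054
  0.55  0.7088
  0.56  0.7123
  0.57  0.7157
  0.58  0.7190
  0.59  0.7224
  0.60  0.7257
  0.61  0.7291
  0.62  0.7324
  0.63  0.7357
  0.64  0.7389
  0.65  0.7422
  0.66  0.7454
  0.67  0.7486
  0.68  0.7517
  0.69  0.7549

-0.2743

σ√T = 0.38·√1.5 = 0.4654
d₁ = [ln(170/160) + (0.073 + ½·0.38²)·1.5] / (σ√T) = (0.0606 + 0.2178) / 0.4654 = 0.5982 → 0.60
N(d₁) = N(0.60) = 0.7257
Δ_put = N(d₁) − 1 = 0.7257 − 1 = -0.2743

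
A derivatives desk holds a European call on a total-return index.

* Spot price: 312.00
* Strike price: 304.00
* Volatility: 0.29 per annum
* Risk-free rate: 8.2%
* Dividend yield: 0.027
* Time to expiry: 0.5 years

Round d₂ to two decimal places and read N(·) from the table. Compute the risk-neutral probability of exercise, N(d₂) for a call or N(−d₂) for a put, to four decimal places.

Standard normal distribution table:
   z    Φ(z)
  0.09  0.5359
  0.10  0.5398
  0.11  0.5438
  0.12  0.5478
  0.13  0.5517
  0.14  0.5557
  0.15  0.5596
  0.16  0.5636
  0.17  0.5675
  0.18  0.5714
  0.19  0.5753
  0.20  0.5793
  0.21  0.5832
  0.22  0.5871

0.5636

σ√T = 0.29·√0.5 = 0.2051
d₁ = [ln(312/304) + (0.082 − 0.027 + 0.29²/2)·0.5] / 0.2051 = [0.0260 + 0.0485] / 0.2051 = 0.3633 ≈ 0.36
d₂ = d₁ − σ√T = 0.3633 − 0.2051 = 0.1582 ≈ 0.16
Risk-neutral Pr[S_T > K] = N(d₂) = N(0.16) = 0.5636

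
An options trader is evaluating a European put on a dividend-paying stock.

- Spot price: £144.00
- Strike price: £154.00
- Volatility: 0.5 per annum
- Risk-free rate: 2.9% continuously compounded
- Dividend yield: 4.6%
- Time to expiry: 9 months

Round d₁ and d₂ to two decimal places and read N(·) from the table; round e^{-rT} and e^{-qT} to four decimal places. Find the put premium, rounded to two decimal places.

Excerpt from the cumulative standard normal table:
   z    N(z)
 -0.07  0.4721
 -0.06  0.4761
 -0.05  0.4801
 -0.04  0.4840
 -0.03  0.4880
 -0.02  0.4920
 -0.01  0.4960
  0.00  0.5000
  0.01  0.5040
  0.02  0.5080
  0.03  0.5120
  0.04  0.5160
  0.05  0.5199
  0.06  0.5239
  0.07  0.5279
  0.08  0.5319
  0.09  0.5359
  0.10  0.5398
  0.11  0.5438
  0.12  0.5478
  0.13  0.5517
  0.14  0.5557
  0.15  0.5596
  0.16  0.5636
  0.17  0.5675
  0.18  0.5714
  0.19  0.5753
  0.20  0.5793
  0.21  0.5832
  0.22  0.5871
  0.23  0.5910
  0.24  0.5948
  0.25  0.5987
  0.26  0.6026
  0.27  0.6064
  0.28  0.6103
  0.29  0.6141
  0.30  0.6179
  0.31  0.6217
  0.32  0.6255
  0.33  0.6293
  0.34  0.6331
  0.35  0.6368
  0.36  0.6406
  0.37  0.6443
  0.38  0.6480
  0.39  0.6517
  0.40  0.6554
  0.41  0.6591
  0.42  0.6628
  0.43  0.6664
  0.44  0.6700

σ√T = 0.5 × 0.8660 = 0.4330
d₁ = [ln(144/154) + (0.029 − 0.046 + 0.5²/2)·0.75] / 0.4330 = [-0.0671 + 0.0810] / 0.4330 = 0.0320 which rounds to 0.03
d₂ = d₁ − σ√T = 0.0320 − 0.4330 = -0.4010 which rounds to -0.40
e^(−qT) = e^(−0.046·0.75) = 0.9661;  e^(−rT) = e^(−0.029·0.75) = 0.9785
N(−d₂) = N(0.40) = 0.6554;  N(−d₁) = N(-0.03) = 0.4880
P = 154·0.9785·0.6554 − 144·0.9661·0.4880 = 98.7616 − 67.8898 = 30.8718

£30.87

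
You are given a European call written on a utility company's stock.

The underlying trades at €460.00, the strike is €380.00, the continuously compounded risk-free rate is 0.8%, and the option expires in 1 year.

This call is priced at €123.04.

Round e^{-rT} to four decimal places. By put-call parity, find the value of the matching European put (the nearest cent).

e^(−rT) = e^(−0.008·1) = 0.9920
Put-call parity: C − P = S − K·e^(−rT) = 460 − 380·0.9920 = 460 − 376.9600 = 83.0400
P = C − (C − P) = 123.04 − (83.0400) = 40.0000

€40.00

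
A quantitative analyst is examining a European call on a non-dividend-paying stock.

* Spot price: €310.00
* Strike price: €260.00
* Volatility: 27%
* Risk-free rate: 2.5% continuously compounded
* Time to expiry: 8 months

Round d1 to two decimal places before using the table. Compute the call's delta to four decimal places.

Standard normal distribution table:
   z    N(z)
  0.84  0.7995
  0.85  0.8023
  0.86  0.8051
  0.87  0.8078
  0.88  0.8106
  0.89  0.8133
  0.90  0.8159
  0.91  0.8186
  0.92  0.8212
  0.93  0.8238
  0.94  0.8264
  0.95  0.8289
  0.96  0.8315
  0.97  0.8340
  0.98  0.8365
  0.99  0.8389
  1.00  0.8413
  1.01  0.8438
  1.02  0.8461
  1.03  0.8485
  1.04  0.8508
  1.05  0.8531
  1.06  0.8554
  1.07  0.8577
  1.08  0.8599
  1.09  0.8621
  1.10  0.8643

σ√T = 0.27 × 0.8165 = 0.2205
d₁ = [ln(310/260) + (0.025 + 0.27²/2)·0.6667] / 0.2205 = [0.1759 + 0.0410] / 0.2205 = 0.9837 ≈ 0.98
N(d₁) = N(0.98) = 0.8365
Δ_call = N(d₁) = 0.8365

0.8365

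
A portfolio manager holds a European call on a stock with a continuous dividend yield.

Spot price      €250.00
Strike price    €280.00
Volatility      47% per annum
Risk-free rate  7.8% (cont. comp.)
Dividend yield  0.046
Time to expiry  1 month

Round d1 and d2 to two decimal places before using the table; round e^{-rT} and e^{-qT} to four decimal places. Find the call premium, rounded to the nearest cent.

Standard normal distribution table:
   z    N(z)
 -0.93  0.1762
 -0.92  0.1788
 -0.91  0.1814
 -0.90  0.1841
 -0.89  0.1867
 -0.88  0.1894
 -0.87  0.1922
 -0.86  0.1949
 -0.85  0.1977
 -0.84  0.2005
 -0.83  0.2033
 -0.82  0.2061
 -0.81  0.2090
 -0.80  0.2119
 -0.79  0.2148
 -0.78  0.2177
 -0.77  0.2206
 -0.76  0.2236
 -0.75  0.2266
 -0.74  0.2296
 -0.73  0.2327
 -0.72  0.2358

€3.75

σ√T = 0.47 × 0.2887 = 0.1357
d₁ = [ln(250/280) + (0.078 − 0.046 + 0.47²/2)·0.08333] / 0.1357 = [-0.1133 + 0.0119] / 0.1357 = -0.7478 ≈ -0.75
d₂ = d₁ − σ√T = -0.7478 − 0.1357 = -0.8835 ≈ -0.88
e^(−qT) = e^(−0.046·0.08333) = 0.9962;  e^(−rT) = e^(−0.078·0.08333) = 0.9935
N(d₁) = N(-0.75) = 0.2266;  N(d₂) = N(-0.88) = 0.1894
C = 250·0.9962·0.2266 − 280·0.9935·0.1894 = 56.4347 − 52.6873 = 3.7474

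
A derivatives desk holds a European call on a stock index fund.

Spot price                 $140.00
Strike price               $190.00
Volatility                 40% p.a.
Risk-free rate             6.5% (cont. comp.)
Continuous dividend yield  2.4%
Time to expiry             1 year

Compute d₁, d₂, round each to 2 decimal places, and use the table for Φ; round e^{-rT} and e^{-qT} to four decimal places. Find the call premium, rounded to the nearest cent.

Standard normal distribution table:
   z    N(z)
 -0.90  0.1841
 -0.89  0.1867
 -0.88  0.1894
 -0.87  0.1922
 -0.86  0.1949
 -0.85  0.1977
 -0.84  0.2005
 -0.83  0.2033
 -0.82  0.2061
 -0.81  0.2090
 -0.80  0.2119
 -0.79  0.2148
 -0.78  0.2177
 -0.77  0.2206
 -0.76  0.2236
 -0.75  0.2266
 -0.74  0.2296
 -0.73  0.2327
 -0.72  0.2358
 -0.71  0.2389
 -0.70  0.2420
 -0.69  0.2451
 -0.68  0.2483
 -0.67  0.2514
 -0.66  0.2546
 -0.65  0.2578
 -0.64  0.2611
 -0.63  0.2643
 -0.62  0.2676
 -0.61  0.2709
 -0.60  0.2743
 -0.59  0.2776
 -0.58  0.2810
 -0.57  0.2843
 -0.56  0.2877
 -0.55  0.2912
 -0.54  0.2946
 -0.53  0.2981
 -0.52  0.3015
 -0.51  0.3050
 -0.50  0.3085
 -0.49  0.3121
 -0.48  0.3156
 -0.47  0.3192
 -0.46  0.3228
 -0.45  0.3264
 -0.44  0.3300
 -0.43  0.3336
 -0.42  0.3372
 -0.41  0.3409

$9.42

σ√T = 0.4·√1 = 0.4000
d₁ = [ln(140/190) + (0.065 − 0.024 + 0.4²/2)·1] / 0.4000 = [-0.3054 + 0.1210] / 0.4000 = -0.4610 which rounds to -0.46
d₂ = d₁ − σ√T = -0.4610 − 0.4000 = -0.8610 which rounds to -0.86
e^(−qT) = e^(−0.024·1) = 0.9763;  e^(−rT) = e^(−0.065·1) = 0.9371
N(d₁) = N(-0.46) = 0.3228;  N(d₂) = N(-0.86) = 0.1949
C = 140·0.9763·0.3228 − 190·0.9371·0.1949 = 44.1209 − 34.7018 = 9.4192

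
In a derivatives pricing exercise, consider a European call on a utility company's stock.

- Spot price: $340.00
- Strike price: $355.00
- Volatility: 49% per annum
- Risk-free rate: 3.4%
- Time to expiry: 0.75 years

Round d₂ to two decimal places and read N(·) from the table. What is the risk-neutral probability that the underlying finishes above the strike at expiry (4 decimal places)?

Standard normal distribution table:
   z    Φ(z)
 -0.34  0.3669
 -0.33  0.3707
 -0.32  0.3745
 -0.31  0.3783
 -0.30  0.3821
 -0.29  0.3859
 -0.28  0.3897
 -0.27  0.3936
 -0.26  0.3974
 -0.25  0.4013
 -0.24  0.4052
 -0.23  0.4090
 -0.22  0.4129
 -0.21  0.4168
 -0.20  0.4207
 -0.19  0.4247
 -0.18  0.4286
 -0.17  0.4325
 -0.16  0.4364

0.4013

σ√T = 0.49·√0.75 = 0.4244
d₁ = [ln(340/355) + (0.034 + 0.49²/2)·0.75] / 0.4244 = [-0.0432 + 0.1155] / 0.4244 = 0.1705 → 0.17
d₂ = d₁ − σ√T = 0.1705 − 0.4244 = -0.2538 → -0.25
Pr(exercise) under Q = N(d₂) = 0.4013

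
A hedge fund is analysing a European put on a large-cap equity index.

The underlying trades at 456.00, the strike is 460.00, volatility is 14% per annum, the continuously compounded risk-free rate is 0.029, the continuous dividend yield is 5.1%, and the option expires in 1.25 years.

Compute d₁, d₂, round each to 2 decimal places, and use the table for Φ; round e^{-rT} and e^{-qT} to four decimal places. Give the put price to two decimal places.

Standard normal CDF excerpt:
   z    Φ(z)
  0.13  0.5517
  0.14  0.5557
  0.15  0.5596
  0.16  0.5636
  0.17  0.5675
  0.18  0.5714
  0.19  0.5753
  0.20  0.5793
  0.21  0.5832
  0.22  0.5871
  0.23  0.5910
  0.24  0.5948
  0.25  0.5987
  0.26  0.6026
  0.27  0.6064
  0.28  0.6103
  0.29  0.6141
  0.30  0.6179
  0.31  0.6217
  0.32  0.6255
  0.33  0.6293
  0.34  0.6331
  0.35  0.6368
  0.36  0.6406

σ√T = 0.14 × 1.1180 = 0.1565
d₁ = [ln(456/460) + (0.029 − 0.051 + ½·0.14²)·1.25] / (σ√T) = (-0.0087 − 0.0152) / 0.1565 = -0.1532 ⇒ -0.15
d₂ = -0.1532 − 0.1565 = -0.3098 ⇒ -0.31
e^(−qT) = e^(−0.051·1.25) = 0.9382;  e^(−rT) = e^(−0.029·1.25) = 0.9644
P = 460·0.9644·N(0.31) − 456·0.9382·N(0.15) = 460·0.9644·0.6217 − 456·0.9382·0.5596 = 275.8010 − 239.4076 = 36.3934

36.39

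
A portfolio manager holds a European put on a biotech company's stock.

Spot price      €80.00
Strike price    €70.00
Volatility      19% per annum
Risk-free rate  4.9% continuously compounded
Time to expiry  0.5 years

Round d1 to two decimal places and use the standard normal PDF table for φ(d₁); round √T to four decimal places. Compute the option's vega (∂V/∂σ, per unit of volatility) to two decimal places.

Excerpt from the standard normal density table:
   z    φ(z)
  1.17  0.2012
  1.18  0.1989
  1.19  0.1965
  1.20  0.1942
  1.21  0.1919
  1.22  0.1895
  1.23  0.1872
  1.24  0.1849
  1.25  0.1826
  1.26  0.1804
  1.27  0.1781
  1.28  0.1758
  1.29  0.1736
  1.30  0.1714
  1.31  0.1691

σ√T = 0.19 × 0.7071 = 0.1344
ln(S/K) + (r + σ²/2)T = ln(80/70) + (0.049 + 0.19²/2)·0.5 = 0.1335 + 0.0335 = 0.1671
d₁ = 0.1671 / 0.1344 = 1.2434 which rounds to 1.24
√T = √0.5 = 0.7071
φ(d₁) = φ(1.24) = 0.1849
vega = S·φ(d₁)·√T = 80·0.1849·0.7071 = 10.4594

10.46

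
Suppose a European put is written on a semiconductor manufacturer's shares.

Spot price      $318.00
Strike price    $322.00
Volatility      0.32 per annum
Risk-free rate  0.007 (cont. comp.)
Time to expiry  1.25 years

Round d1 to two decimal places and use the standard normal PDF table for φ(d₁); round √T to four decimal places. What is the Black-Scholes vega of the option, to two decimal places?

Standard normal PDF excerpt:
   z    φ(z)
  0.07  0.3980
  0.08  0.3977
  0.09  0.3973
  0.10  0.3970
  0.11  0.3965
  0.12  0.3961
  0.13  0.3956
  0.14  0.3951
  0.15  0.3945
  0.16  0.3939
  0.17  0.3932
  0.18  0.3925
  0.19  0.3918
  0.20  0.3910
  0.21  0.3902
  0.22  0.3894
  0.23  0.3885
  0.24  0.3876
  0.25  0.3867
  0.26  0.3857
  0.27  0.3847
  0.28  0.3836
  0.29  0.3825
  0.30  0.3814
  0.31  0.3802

σ√T = 0.32·√1.25 = 0.3578
d₁ = [ln(318/322) + (0.007 + 0.32²/2)·1.25] / 0.3578 = [-0.0125 + 0.0728] / 0.3578 = 0.1684 ⇒ 0.17
√T = √1.25 = 1.1180
φ(d₁) = φ(0.17) = 0.3932
vega = S·φ(d₁)·√T = 318·0.3932·1.1180 = 139.7920
(Call and put vega coincide under Black-Scholes.)

139.79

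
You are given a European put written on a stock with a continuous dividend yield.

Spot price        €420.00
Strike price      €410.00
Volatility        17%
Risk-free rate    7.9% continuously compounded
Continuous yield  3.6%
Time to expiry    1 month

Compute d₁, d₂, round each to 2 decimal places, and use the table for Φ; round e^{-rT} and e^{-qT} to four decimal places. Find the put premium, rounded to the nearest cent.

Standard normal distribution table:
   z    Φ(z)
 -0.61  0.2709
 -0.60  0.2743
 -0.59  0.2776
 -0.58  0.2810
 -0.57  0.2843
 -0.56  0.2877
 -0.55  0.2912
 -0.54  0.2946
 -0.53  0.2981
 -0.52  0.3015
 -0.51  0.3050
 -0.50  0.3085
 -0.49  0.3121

€3.75

σ√T = 0.17·√0.08333 = 0.0491
d₁ = [ln(420/410) + (0.079 − 0.036 + 0.17²/2)·0.08333] / 0.0491 = [0.0241 + 0.0048] / 0.0491 = 0.5886 → 0.59
d₂ = d₁ − σ√T = 0.5886 − 0.0491 = 0.5395 → 0.54
exp(−qT) = exp(−0.036·0.08333) = 0.9970;  exp(−rT) = exp(−0.079·0.08333) = 0.9934
N(−d₂) = N(-0.54) = 0.2946;  N(−d₁) = N(-0.59) = 0.2776
P = 410·0.9934·0.2946 − 420·0.9970·0.2776 = 119.9888 − 116.2422 = 3.7466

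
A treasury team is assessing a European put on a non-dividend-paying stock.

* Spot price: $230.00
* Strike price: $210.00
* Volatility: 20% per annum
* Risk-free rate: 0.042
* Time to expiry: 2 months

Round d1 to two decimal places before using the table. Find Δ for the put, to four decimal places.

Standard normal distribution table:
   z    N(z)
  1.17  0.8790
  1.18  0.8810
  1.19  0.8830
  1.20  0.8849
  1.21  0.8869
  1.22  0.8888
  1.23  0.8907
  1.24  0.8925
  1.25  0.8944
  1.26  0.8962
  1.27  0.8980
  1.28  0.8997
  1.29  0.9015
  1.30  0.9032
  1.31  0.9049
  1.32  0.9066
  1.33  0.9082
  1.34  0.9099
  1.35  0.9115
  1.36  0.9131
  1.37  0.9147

-0.1075

T = 0.1667;  σ√T = 0.0816
d₁ = [ln(230/210) + (0.042 + ½·0.2²)·0.1667] / (σ√T) = (0.0910 + 0.0103) / 0.0816 = 1.2407 → 1.24
N(d₁) = N(1.24) = 0.8925
Δ_put = N(d₁) − 1 = 0.8925 − 1 = -0.1075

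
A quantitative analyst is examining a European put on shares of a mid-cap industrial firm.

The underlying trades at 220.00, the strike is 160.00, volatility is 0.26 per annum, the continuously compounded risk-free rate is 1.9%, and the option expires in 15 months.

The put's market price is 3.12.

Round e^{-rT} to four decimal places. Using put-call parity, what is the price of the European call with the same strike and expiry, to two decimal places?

66.88

exp(−rT) = exp(−0.019·1.25) = 0.9765
Put-call parity: C − P = S − K·e^(−rT) = 220 − 160·0.9765 = 220 − 156.2400 = 63.7600
C = P + (C − P) = 3.12 + (63.7600) = 66.8800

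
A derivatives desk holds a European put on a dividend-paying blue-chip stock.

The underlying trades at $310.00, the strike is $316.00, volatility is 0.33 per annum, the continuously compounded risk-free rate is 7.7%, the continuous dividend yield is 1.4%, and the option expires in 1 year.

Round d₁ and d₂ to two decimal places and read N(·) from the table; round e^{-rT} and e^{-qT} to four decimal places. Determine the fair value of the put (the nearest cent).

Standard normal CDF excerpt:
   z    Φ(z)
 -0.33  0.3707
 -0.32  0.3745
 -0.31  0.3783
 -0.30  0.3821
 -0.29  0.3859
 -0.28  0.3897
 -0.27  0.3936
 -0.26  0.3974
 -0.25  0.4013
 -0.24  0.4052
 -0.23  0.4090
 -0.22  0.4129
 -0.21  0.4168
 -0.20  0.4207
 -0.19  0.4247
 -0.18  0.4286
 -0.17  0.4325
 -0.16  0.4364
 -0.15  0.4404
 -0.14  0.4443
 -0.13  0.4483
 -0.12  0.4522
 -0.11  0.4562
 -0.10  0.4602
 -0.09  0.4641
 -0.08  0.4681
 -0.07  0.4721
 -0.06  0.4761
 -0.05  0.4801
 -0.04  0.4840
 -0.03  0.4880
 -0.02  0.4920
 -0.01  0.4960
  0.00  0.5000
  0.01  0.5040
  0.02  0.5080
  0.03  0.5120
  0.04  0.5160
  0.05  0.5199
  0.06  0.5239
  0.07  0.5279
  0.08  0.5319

$33.00

σ√T = 0.33 × 1.0000 = 0.3300
ln(S/K) + (r − q + σ²/2)T = ln(310/316) + (0.077 − 0.014 + 0.33²/2)·1 = -0.0192 + 0.1174 = 0.0983
d₁ = 0.0983 / 0.3300 = 0.2978 ⇒ 0.30
d₂ = d₁ − σ√T = 0.2978 − 0.3300 = -0.0322 ⇒ -0.03
exp(−qT) = exp(−0.014·1) = 0.9861;  exp(−rT) = exp(−0.077·1) = 0.9259
N(−d₂) = N(0.03) = 0.5120;  N(−d₁) = N(-0.30) = 0.3821
P = 316·0.9259·0.5120 − 310·0.9861·0.3821 = 149.8032 − 116.8045 = 32.9987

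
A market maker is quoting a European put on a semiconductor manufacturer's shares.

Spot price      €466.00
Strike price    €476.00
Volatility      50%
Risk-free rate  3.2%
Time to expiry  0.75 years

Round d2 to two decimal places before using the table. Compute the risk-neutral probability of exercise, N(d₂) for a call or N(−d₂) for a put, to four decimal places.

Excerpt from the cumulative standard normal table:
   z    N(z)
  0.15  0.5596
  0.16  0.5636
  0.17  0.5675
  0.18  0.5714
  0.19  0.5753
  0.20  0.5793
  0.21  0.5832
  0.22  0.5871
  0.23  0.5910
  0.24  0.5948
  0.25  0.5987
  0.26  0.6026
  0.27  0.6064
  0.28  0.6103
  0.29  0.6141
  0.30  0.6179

0.5832

σ√T = 0.5·√0.75 = 0.4330
d₁ = [ln(466/476) + (0.032 + 0.5²/2)·0.75] / 0.4330 = [-0.0212 + 0.1177] / 0.4330 = 0.2229 ≈ 0.22
d₂ = d₁ − σ√T = 0.2229 − 0.4330 = -0.2101 ≈ -0.21
Risk-neutral Pr[S_T < K] = N(−d₂) = N(0.21) = 0.5832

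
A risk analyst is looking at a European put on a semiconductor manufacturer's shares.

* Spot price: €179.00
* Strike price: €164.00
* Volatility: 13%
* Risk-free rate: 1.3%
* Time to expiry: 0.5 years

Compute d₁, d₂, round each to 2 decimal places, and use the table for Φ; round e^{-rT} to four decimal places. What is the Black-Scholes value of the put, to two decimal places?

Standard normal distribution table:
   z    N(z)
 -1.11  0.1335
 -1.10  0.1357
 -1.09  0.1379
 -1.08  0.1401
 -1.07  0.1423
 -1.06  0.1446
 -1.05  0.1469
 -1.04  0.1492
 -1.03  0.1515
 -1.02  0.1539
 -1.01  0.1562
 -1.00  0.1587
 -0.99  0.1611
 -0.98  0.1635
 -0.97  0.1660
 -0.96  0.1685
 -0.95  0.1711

T = 0.5;  σ√T = 0.0919
d₁ = [ln(179/164) + (0.013 + ½·0.13²)·0.5] / (σ√T) = (0.0875 + 0.0107) / 0.0919 = 1.0688 → 1.07
d₂ = 1.0688 − 0.0919 = 0.9768 → 0.98
e^(−rT) = e^(−0.013·0.5) = 0.9935
N(−d₂) = N(-0.98) = 0.1635;  N(−d₁) = N(-1.07) = 0.1423
P = 164·0.9935·0.1635 − 179·0.1423 = 26.6397 − 25.4717 = 1.1680

€1.17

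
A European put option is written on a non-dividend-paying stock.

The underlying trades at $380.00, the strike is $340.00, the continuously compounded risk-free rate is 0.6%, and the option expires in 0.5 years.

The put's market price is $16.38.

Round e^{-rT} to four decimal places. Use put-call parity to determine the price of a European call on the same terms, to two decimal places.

exp(−rT) = exp(−0.006·0.5) = 0.9970
Put-call parity: C − P = S − K·e^(−rT) = 380 − 340·0.9970 = 380 − 338.9800 = 41.0200
C = P + (C − P) = 16.38 + (41.0200) = 57.4000

$57.40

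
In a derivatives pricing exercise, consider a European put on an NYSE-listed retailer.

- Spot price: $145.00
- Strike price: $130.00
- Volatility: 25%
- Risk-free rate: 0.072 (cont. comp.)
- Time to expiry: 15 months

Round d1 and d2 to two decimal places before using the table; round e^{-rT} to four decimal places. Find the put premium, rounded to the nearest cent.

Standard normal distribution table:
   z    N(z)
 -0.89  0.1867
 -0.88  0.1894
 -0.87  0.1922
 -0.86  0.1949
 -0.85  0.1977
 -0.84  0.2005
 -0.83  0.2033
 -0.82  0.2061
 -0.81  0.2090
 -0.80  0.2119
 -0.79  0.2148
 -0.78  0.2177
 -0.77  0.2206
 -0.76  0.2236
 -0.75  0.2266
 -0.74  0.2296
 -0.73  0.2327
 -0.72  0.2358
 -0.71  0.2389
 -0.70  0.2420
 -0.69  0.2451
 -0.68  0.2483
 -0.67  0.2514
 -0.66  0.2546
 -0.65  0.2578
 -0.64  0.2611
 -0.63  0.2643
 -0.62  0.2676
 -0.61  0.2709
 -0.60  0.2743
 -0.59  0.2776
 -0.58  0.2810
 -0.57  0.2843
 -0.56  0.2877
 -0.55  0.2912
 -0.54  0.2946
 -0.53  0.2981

$5.11

T = 1.25;  σ√T = 0.2795
d₁ = [ln(145/130) + (0.072 + 0.25²/2)·1.25] / 0.2795 = [0.1092 + 0.1291] / 0.2795 = 0.8524 → 0.85
d₂ = d₁ − σ√T = 0.8524 − 0.2795 = 0.5729 → 0.57
e^(−rT) = e^(−0.072·1.25) = 0.9139
N(−d₂) = N(-0.57) = 0.2843;  N(−d₁) = N(-0.85) = 0.1977
P = 130·0.9139·0.2843 − 145·0.1977 = 33.7768 − 28.6665 = 5.1103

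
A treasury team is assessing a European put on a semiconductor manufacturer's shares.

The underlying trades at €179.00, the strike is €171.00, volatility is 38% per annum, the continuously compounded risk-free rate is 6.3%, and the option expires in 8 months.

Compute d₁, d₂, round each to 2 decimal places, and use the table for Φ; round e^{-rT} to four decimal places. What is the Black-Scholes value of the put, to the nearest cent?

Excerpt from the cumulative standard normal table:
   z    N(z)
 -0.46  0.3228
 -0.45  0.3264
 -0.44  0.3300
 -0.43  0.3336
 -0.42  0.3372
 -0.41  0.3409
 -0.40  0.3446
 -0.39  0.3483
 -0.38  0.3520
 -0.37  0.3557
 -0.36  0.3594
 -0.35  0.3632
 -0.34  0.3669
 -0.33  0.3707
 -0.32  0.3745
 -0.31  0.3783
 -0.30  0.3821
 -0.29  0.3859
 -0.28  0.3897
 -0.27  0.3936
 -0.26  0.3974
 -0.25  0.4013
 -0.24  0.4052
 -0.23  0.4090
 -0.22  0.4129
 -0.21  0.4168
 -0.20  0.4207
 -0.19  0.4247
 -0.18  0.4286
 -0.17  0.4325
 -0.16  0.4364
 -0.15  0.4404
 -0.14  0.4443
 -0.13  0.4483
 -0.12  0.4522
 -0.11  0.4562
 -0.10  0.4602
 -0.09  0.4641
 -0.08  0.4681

σ√T = 0.38·√0.6667 = 0.3103
ln(S/K) + (r + σ²/2)T = ln(179/171) + (0.063 + 0.38²/2)·0.6667 = 0.0457 + 0.0901 = 0.1359
d₁ = 0.1359 / 0.3103 = 0.4379 → 0.44
d₂ = d₁ − σ√T = 0.4379 − 0.3103 = 0.1276 → 0.13
e^(−rT) = e^(−0.063·0.6667) = 0.9589
N(−d₂) = N(-0.13) = 0.4483;  N(−d₁) = N(-0.44) = 0.3300
P = 171·0.9589·0.4483 − 179·0.3300 = 73.5086 − 59.0700 = 14.4386

€14.44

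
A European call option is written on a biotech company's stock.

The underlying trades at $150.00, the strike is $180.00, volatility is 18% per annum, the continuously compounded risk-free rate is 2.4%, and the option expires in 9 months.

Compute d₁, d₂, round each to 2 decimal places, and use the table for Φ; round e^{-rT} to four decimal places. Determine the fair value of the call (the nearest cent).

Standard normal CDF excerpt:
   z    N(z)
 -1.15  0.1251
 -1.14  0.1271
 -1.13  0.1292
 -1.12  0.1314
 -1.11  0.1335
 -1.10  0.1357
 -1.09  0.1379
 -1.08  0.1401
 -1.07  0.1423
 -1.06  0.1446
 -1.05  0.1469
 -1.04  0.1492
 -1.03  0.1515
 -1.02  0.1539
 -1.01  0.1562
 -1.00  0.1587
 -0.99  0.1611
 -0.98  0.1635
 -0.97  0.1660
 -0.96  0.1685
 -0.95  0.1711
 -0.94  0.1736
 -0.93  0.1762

σ√T = 0.18 × 0.8660 = 0.1559
d₁ = [ln(150/180) + (0.024 + ½·0.18²)·0.75] / (σ√T) = (-0.1823 + 0.0301) / 0.1559 = -0.9762 ≈ -0.98
d₂ = -0.9762 − 0.1559 = -1.1321 ≈ -1.13
e^(−rT) = e^(−0.024·0.75) = 0.9822
N(d₁) = N(-0.98) = 0.1635;  N(d₂) = N(-1.13) = 0.1292
C = 150·0.1635 − 180·0.9822·0.1292 = 24.5250 − 22.8420 = 1.6830

$1.68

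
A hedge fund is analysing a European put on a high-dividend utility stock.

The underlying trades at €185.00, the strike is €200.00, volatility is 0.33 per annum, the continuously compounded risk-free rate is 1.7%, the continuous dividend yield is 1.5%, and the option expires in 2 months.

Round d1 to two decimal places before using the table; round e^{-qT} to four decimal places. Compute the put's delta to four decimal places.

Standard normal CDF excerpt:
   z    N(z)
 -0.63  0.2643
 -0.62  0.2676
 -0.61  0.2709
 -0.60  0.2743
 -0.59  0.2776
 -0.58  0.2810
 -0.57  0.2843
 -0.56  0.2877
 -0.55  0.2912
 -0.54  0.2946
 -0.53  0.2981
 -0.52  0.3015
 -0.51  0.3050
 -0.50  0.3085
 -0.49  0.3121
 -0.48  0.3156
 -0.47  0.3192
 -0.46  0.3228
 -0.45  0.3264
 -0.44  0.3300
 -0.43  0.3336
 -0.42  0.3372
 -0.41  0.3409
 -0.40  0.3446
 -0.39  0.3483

-0.6933

T = 0.1667;  σ√T = 0.1347
d₁ = [ln(185/200) + (0.017 − 0.015 + 0.33²/2)·0.1667] / 0.1347 = [-0.0780 + 0.0094] / 0.1347 = -0.5088 ≈ -0.51
N(d₁) = N(-0.51) = 0.3050
Δ_put = exp(−qT)·(N(d₁) − 1) = 0.9975·(0.3050 − 1) = -0.6933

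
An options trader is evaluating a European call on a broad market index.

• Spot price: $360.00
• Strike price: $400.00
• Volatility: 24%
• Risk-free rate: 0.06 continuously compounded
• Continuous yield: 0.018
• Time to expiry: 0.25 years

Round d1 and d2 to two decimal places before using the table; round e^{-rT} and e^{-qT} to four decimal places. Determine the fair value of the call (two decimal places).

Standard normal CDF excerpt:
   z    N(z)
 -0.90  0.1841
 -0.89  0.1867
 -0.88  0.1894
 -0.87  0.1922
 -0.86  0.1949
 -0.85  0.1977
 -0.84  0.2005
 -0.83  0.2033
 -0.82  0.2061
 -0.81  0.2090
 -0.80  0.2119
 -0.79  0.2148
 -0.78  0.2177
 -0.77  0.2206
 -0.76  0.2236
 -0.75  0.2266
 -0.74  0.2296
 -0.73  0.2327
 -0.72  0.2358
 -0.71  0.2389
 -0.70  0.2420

$5.49

σ√T = 0.24·√0.25 = 0.1200
d₁ = [ln(360/400) + (0.06 − 0.018 + ½·0.24²)·0.25] / (σ√T) = (-0.1054 + 0.0177) / 0.1200 = -0.7305 ≈ -0.73
d₂ = -0.7305 − 0.1200 = -0.8505 ≈ -0.85
exp(−qT) = exp(−0.018·0.25) = 0.9955;  exp(−rT) = exp(−0.06·0.25) = 0.9851
N(d₁) = N(-0.73) = 0.2327;  N(d₂) = N(-0.85) = 0.1977
C = 360·0.9955·0.2327 − 400·0.9851·0.1977 = 83.3950 − 77.9017 = 5.4933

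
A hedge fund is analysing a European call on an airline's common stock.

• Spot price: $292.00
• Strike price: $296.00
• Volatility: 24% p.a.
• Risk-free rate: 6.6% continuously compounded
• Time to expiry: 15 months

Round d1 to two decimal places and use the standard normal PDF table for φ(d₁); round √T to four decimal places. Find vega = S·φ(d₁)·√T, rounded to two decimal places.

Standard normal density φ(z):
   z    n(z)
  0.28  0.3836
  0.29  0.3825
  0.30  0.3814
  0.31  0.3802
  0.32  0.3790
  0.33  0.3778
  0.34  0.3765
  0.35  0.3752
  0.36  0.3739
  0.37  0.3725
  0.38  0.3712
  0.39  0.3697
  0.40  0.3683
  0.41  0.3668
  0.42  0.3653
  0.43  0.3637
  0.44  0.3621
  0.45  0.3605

120.69

σ√T = 0.24·√1.25 = 0.2683
d₁ = [ln(292/296) + (0.066 + ½·0.24²)·1.25] / (σ√T) = (-0.0136 + 0.1185) / 0.2683 = 0.3909 which rounds to 0.39
√T = √1.25 = 1.1180
φ(d₁) = φ(0.39) = 0.3697
vega = S·φ(d₁)·√T = 292·0.3697·1.1180 = 120.6908
(Vega is the same for a European call and put with the same parameters.)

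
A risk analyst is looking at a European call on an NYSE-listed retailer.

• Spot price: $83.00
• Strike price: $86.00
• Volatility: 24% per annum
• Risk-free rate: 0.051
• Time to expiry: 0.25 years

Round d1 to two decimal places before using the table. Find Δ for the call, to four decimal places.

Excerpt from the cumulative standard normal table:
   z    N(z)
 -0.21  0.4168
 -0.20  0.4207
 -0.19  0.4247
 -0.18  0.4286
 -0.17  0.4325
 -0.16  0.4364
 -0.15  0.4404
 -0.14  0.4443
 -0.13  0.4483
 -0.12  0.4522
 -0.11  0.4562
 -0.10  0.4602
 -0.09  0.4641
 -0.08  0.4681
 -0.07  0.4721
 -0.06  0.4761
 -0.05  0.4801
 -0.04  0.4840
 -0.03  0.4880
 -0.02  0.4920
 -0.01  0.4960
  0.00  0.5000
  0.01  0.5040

T = 0.25;  σ√T = 0.1200
d₁ = [ln(83/86) + (0.051 + 0.24²/2)·0.25] / 0.1200 = [-0.0355 + 0.0199] / 0.1200 = -0.1296 ≈ -0.13
N(d₁) = N(-0.13) = 0.4483
Δ_call = N(d₁) = 0.4483

0.4483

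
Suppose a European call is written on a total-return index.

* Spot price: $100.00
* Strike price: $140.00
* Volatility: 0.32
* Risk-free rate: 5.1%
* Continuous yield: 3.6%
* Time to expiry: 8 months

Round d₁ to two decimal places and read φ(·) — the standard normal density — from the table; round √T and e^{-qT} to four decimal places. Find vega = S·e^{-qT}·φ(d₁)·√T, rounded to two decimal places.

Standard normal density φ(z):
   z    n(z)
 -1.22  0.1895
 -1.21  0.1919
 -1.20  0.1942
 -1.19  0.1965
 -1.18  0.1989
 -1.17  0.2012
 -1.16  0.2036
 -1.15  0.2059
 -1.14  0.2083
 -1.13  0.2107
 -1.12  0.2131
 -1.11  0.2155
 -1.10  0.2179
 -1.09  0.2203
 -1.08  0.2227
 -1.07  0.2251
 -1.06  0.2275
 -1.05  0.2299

σ√T = 0.32 × 0.8165 = 0.2613
d₁ = [ln(100/140) + (0.051 − 0.036 + 0.32²/2)·0.6667] / 0.2613 = [-0.3365 + 0.0441] / 0.2613 = -1.1189 → -1.12
√T = √0.6667 = 0.8165
φ(d₁) = φ(-1.12) = 0.2131
e^(−qT) = e^(−0.036·0.6667) = 0.9763
vega = S·e^(−qT)·φ(d₁)·√T = 100·0.9763·0.2131·0.8165 = 16.9872

16.99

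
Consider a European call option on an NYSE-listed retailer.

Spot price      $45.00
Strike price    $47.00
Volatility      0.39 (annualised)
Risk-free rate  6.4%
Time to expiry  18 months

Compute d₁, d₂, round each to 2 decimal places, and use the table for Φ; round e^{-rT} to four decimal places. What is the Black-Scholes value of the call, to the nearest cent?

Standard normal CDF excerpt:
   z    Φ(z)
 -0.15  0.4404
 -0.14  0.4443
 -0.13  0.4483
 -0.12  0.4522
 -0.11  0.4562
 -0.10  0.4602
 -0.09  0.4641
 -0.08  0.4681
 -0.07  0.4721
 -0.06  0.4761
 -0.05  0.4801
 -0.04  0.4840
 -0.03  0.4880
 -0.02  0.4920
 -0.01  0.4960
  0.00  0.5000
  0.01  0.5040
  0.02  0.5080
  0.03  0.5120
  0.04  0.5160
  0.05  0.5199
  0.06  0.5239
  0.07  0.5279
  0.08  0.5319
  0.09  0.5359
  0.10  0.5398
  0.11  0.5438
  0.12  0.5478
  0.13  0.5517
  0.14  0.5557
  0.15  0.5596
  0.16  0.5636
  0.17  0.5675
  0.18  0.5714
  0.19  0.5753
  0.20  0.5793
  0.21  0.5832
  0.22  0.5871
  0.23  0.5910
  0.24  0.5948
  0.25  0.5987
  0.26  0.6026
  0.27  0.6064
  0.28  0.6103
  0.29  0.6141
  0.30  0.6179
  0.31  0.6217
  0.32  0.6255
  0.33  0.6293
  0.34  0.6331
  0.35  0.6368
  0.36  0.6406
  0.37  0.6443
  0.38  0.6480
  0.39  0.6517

$9.51

T = 1.5;  σ√T = 0.4777
d₁ = [ln(45/47) + (0.064 + 0.39²/2)·1.5] / 0.4777 = [-0.0435 + 0.2101] / 0.4777 = 0.3488 ⇒ 0.35
d₂ = d₁ − σ√T = 0.3488 − 0.4777 = -0.1289 ⇒ -0.13
e^(−rT) = e^(−0.064·1.5) = 0.9085
N(d₁) = N(0.35) = 0.6368;  N(d₂) = N(-0.13) = 0.4483
C = 45·0.6368 − 47·0.9085·0.4483 = 28.6560 − 19.1422 = 9.5138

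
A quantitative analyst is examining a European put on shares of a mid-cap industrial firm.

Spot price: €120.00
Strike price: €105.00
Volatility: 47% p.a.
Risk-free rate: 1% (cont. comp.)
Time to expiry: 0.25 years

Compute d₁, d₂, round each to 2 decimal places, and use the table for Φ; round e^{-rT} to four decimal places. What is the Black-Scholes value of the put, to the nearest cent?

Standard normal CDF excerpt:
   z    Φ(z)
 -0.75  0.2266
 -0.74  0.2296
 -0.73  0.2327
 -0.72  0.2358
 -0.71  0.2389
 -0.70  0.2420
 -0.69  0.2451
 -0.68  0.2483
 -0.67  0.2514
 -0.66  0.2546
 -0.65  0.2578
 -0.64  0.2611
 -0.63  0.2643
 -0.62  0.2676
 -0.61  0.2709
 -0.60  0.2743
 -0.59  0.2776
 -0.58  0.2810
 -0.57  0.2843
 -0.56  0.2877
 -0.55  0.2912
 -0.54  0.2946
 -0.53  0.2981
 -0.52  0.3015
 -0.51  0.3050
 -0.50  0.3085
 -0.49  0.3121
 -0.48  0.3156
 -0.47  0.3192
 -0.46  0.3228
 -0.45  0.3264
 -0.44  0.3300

€4.77

σ√T = 0.47·√0.25 = 0.2350
d₁ = [ln(120/105) + (0.01 + 0.47²/2)·0.25] / 0.2350 = [0.1335 + 0.0301] / 0.2350 = 0.6964 which rounds to 0.70
d₂ = d₁ − σ√T = 0.6964 − 0.2350 = 0.4614 which rounds to 0.46
exp(−rT) = exp(−0.01·0.25) = 0.9975
P = 105·0.9975·N(-0.46) − 120·N(-0.70) = 105·0.9975·0.3228 − 120·0.2420 = 33.8093 − 29.0400 = 4.7693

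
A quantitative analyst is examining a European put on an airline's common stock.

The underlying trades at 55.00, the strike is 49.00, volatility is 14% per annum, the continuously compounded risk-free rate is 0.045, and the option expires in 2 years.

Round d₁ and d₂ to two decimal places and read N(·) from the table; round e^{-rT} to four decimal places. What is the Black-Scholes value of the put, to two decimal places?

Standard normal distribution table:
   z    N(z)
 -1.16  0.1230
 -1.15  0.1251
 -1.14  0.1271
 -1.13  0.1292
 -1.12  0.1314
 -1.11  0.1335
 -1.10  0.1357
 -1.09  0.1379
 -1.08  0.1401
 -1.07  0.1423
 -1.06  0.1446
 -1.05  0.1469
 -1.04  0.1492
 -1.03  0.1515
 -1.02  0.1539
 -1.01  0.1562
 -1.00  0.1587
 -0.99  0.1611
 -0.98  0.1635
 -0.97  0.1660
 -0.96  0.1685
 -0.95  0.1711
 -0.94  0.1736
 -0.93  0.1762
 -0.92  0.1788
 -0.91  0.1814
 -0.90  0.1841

0.78

σ√T = 0.14 × 1.4142 = 0.1980
ln(S/K) + (r + σ²/2)T = ln(55/49) + (0.045 + 0.14²/2)·2 = 0.1155 + 0.1096 = 0.2251
d₁ = 0.2251 / 0.1980 = 1.1370 which rounds to 1.14
d₂ = d₁ − σ√T = 1.1370 − 0.1980 = 0.9390 which rounds to 0.94
exp(−rT) = exp(−0.045·2) = 0.9139
P = 49·0.9139·N(-0.94) − 55·N(-1.14) = 49·0.9139·0.1736 − 55·0.1271 = 7.7740 − 6.9905 = 0.7835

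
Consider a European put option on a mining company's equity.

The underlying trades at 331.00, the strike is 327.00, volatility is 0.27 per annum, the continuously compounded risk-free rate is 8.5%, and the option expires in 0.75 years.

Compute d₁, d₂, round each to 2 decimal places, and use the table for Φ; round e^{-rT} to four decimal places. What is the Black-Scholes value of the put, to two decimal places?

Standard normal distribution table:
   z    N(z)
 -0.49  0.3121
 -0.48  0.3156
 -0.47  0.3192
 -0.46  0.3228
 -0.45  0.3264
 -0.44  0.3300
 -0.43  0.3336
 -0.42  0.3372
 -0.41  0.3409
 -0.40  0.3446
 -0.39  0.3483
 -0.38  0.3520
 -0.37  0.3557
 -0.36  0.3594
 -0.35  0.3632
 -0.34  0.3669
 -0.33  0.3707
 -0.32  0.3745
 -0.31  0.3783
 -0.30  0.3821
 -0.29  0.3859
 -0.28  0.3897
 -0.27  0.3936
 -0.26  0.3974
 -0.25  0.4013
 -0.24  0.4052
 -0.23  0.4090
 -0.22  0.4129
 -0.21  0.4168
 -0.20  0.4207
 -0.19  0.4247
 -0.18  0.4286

18.64

σ√T = 0.27·√0.75 = 0.2338
d₁ = [ln(331/327) + (0.085 + 0.27²/2)·0.75] / 0.2338 = [0.0122 + 0.0911] / 0.2338 = 0.4415 ≈ 0.44
d₂ = d₁ − σ√T = 0.4415 − 0.2338 = 0.2077 ≈ 0.21
exp(−rT) = exp(−0.085·0.75) = 0.9382
N(−d₂) = N(-0.21) = 0.4168;  N(−d₁) = N(-0.44) = 0.3300
P = 327·0.9382·0.4168 − 331·0.3300 = 127.8707 − 109.2300 = 18.6407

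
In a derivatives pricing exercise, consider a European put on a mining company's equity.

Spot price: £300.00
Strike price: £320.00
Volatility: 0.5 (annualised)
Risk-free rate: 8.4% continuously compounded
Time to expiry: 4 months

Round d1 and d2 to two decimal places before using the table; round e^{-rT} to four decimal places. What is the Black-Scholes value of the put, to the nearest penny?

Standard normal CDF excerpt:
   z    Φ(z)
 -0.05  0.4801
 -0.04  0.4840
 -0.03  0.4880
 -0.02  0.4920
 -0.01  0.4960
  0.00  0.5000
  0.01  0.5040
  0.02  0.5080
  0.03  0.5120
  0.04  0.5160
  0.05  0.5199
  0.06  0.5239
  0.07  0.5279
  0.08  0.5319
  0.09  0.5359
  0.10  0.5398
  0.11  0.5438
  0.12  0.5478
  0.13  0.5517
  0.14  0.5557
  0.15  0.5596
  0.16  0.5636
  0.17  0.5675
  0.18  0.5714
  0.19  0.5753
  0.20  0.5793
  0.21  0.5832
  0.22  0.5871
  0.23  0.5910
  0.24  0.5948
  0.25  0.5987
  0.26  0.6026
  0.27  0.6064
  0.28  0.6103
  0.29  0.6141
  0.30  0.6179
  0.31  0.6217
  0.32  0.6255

σ√T = 0.5 × 0.5774 = 0.2887
d₁ = [ln(300/320) + (0.084 + 0.5²/2)·0.3333] / 0.2887 = [-0.0645 + 0.0697] / 0.2887 = 0.0178 which rounds to 0.02
d₂ = d₁ − σ√T = 0.0178 − 0.2887 = -0.2709 which rounds to -0.27
e^(−rT) = e^(−0.084·0.3333) = 0.9724
N(−d₂) = N(0.27) = 0.6064;  N(−d₁) = N(-0.02) = 0.4920
P = 320·0.9724·0.6064 − 300·0.4920 = 188.6923 − 147.6000 = 41.0923

£41.09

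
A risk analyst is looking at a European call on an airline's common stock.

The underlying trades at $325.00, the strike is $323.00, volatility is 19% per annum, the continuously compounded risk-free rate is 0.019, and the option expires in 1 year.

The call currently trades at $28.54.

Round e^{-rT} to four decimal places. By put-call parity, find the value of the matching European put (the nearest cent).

exp(−rT) = exp(−0.019·1) = 0.9812
Put-call parity: C − P = S − K·e^(−rT) = 325 − 323·0.9812 = 325 − 316.9276 = 8.0724
P = C − (C − P) = 28.54 − (8.0724) = 20.4676

$20.47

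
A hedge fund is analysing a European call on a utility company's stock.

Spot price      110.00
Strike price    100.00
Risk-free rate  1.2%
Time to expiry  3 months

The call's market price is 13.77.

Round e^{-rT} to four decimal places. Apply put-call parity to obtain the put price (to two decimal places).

e^(−rT) = e^(−0.012·0.25) = 0.9970
Put-call parity: C − P = S − K·e^(−rT) = 110 − 100·0.9970 = 110 − 99.7000 = 10.3000
P = C − (C − P) = 13.77 − (10.3000) = 3.4700

3.47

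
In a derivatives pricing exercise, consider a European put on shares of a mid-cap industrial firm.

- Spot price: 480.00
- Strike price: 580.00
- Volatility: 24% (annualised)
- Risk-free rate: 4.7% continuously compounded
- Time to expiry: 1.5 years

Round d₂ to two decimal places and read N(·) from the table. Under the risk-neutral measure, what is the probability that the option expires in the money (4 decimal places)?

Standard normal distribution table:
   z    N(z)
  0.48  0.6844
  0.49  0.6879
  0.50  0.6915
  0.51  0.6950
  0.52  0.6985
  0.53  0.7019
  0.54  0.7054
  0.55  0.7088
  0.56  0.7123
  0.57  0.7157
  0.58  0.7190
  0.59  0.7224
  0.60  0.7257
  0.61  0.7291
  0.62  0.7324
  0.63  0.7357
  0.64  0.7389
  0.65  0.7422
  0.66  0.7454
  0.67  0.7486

T = 1.5;  σ√T = 0.2939
d₁ = [ln(480/580) + (0.047 + 0.24²/2)·1.5] / 0.2939 = [-0.1892 + 0.1137] / 0.2939 = -0.2570 ≈ -0.26
d₂ = d₁ − σ√T = -0.2570 − 0.2939 = -0.5509 ≈ -0.55
Pr(exercise) under Q = N(−d₂) = N(0.55) = 0.7088

0.7088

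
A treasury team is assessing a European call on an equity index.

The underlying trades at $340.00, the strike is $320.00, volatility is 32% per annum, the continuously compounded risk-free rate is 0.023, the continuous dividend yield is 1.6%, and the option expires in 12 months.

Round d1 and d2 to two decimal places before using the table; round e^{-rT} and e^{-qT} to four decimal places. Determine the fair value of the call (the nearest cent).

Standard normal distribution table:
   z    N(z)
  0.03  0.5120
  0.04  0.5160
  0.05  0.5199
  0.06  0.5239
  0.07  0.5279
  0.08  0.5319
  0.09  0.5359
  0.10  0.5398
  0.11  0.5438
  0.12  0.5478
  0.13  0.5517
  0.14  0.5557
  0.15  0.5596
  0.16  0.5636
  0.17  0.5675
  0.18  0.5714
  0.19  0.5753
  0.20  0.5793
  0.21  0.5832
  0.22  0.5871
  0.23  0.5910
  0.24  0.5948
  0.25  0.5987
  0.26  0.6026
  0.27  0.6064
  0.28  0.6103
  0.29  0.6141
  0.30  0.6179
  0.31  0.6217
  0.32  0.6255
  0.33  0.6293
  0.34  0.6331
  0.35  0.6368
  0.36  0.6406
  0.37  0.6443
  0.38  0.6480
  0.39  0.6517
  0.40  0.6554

$52.99

T = 1;  σ√T = 0.3200
d₁ = [ln(340/320) + (0.023 − 0.016 + ½·0.32²)·1] / (σ√T) = (0.0606 + 0.0582) / 0.3200 = 0.3713 → 0.37
d₂ = 0.3713 − 0.3200 = 0.0513 → 0.05
e^(−qT) = e^(−0.016·1) = 0.9841;  e^(−rT) = e^(−0.023·1) = 0.9773
C = 340·0.9841·N(0.37) − 320·0.9773·N(0.05) = 340·0.9841·0.6443 − 320·0.9773·0.5199 = 215.5789 − 162.5914 = 52.9875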